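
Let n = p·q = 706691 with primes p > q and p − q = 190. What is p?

Since p = q + 190, we have 706691 = q(q + 190), so q² + 190q − 706691 = 0.
Discriminant: 190² + 4·706691 = 36100 + 2826764 = 2862864; √2862864 = 1692.
q = (−190 + 1692)/2 = 751, and p = q + 190 = 941.
Check: 751 · 941 = 706691.

941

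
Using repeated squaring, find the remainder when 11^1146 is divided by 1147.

11^1 ≡ 11 (mod 1147)
11^2 ≡ 11^2 = 121 ≡ 121 (mod 1147)
11^4 ≡ 121^2 = 14641 ≡ 877 (mod 1147)
11^8 ≡ 877^2 = 769129 ≡ 639 (mod 1147)
11^16 ≡ 639^2 = 408321 ≡ 1136 (mod 1147)
11^32 ≡ 1136^2 = 1290496 ≡ 121 (mod 1147)
11^64 ≡ 121^2 = 14641 ≡ 877 (mod 1147)
11^128 ≡ 877^2 = 769129 ≡ 639 (mod 1147)
11^256 ≡ 639^2 = 408321 ≡ 1136 (mod 1147)
11^512 ≡ 1136^2 = 1290496 ≡ 121 (mod 1147)
11^1024 ≡ 121^2 = 14641 ≡ 877 (mod 1147)
1146 = 1024 + 64 + 32 + 16 + 8 + 2 in binary powers of 2.
So 11^1146 ≡ 877 · 877 · 121 · 1136 · 639 · 121 ≡ 593 (mod 1147).
Since 593 ≠ 1, base 11 is a Fermat witness: 1147 is composite.

593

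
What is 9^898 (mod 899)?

9^1 ≡ 9 (mod 899)
9^2 ≡ 9^2 = 81 ≡ 81 (mod 899)
9^4 ≡ 81^2 = 6561 ≡ 268 (mod 899)
9^8 ≡ 268^2 = 71824 ≡ 803 (mod 899)
9^16 ≡ 803^2 = 644809 ≡ 226 (mod 899)
9^32 ≡ 226^2 = 51076 ≡ 732 (mod 899)
9^64 ≡ 732^2 = 535824 ≡ 20 (mod 899)
9^128 ≡ 20^2 = 400 ≡ 400 (mod 899)
9^256 ≡ 400^2 = 160000 ≡ 877 (mod 899)
9^512 ≡ 877^2 = 769129 ≡ 484 (mod 899)
898 = 512 + 256 + 128 + 2 in binary powers of 2.
So 9^898 ≡ 484 · 877 · 400 · 81 ≡ 545 (mod 899).
Since 545 ≠ 1, base 9 is a Fermat witness: 899 is composite.

545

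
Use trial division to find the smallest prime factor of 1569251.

31

1569251 is odd.
Digit sum 29, not divisible by 3.
Ends in 1: not divisible by 5.
7: 1569251 = 7·224178 + 5
11: 1569251 = 11·142659 + 2
13: 1569251 = 13·120711 + 8
17: 1569251 = 17·92308 + 15
19: 1569251 = 19·82592 + 3
23: 1569251 = 23·68228 + 7
29: 1569251 = 29·54112 + 3
31: 1569251 = 31·50621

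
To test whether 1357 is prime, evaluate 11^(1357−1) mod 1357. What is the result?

1268

11^1 ≡ 11 (mod 1357)
11^2 ≡ 11^2 = 121 ≡ 121 (mod 1357)
11^4 ≡ 121^2 = 14641 ≡ 1071 (mod 1357)
11^8 ≡ 1071^2 = 1147041 ≡ 376 (mod 1357)
11^16 ≡ 376^2 = 141376 ≡ 248 (mod 1357)
11^32 ≡ 248^2 = 61504 ≡ 439 (mod 1357)
11^64 ≡ 439^2 = 192721 ≡ 27 (mod 1357)
11^128 ≡ 27^2 = 729 ≡ 729 (mod 1357)
11^256 ≡ 729^2 = 531441 ≡ 854 (mod 1357)
11^512 ≡ 854^2 = 729316 ≡ 607 (mod 1357)
11^1024 ≡ 607^2 = 368449 ≡ 702 (mod 1357)
1356 = 1024 + 256 + 64 + 8 + 4 in binary powers of 2.
So 11^1356 ≡ 702 · 854 · 27 · 376 · 1071 ≡ 1268 (mod 1357).
Since 1268 ≠ 1, base 11 is a Fermat witness: 1357 is composite.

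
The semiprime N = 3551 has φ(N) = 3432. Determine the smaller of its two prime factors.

φ(n) = (p−1)(q−1) = n − (p+q) + 1, so p + q = 3551 − 3432 + 1 = 120.
p and q are the roots of t² − 120t + 3551 = 0.
Discriminant: 120² − 4·3551 = 14400 − 14204 = 196; √196 = 14.
q = (120 − 14)/2 = 53, p = (120 + 14)/2 = 67.
Check: 53 · 67 = 3551.

53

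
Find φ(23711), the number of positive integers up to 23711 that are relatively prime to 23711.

Factor: 23711 = 131 · 181.
φ(23711) = (131−1) · (181−1) = 130 · 180 = 23400.

23400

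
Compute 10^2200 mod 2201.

10^1 ≡ 10 (mod 2201)
10^2 ≡ 10^2 = 100 ≡ 100 (mod 2201)
10^4 ≡ 100^2 = 10000 ≡ 1196 (mod 2201)
10^8 ≡ 1196^2 = 1430416 ≡ 1967 (mod 2201)
10^16 ≡ 1967^2 = 3869089 ≡ 1932 (mod 2201)
10^32 ≡ 1932^2 = 3732624 ≡ 1929 (mod 2201)
10^64 ≡ 1929^2 = 3721041 ≡ 1351 (mod 2201)
10^128 ≡ 1351^2 = 1825201 ≡ 572 (mod 2201)
10^256 ≡ 572^2 = 327184 ≡ 1436 (mod 2201)
10^512 ≡ 1436^2 = 2062096 ≡ 1960 (mod 2201)
10^1024 ≡ 1960^2 = 3841600 ≡ 855 (mod 2201)
10^2048 ≡ 855^2 = 731025 ≡ 293 (mod 2201)
2200 = 2048 + 128 + 16 + 8 in binary powers of 2.
So 10^2200 ≡ 293 · 572 · 1932 · 1967 ≡ 1369 (mod 2201).
Since 1369 ≠ 1, base 10 is a Fermat witness: 2201 is composite.

1369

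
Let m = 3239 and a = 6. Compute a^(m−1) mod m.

6^1 ≡ 6 (mod 3239)
6^2 ≡ 6^2 = 36 ≡ 36 (mod 3239)
6^4 ≡ 36^2 = 1296 ≡ 1296 (mod 3239)
6^8 ≡ 1296^2 = 1679616 ≡ 1814 (mod 3239)
6^16 ≡ 1814^2 = 3290596 ≡ 3011 (mod 3239)
6^32 ≡ 3011^2 = 9066121 ≡ 160 (mod 3239)
6^64 ≡ 160^2 = 25600 ≡ 2927 (mod 3239)
6^128 ≡ 2927^2 = 8567329 ≡ 174 (mod 3239)
6^256 ≡ 174^2 = 30276 ≡ 1125 (mod 3239)
6^512 ≡ 1125^2 = 1265625 ≡ 2415 (mod 3239)
6^1024 ≡ 2415^2 = 5832225 ≡ 2025 (mod 3239)
6^2048 ≡ 2025^2 = 4100625 ≡ 51 (mod 3239)
3238 = 2048 + 1024 + 128 + 32 + 4 + 2 in binary powers of 2.
So 6^3238 ≡ 51 · 2025 · 174 · 160 · 1296 · 36 ≡ 705 (mod 3239).
Since 705 ≠ 1, base 6 is a Fermat witness: 3239 is composite.

705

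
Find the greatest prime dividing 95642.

97

95642 = 2 · 47821
47821 = 17 · 2813
2813 = 29 · 97
97 is prime.
So 95642 = 2 · 17 · 29 · 97; the largest prime factor is 97.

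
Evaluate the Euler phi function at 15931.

15664

Factor: 15931 = 89 · 179.
φ(15931) = (89−1) · (179−1) = 88 · 178 = 15664.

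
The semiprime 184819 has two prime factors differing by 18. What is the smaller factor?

421

Since p = q + 18, we have 184819 = q(q + 18), so q² + 18q − 184819 = 0.
Discriminant: 18² + 4·184819 = 324 + 739276 = 739600; √739600 = 860.
q = (−18 + 860)/2 = 421, and p = q + 18 = 439.
Check: 421 · 439 = 184819.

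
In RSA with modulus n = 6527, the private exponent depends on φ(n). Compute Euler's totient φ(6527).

Factor: 6527 = 61 · 107.
φ(6527) = (61−1) · (107−1) = 60 · 106 = 6360.

6360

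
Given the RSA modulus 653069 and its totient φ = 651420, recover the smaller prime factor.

φ(n) = (p−1)(q−1) = n − (p+q) + 1, so p + q = 653069 − 651420 + 1 = 1650.
p and q are the roots of t² − 1650t + 653069 = 0.
Discriminant: 1650² − 4·653069 = 2722500 − 2612276 = 110224; √110224 = 332.
q = (1650 − 332)/2 = 659, p = (1650 + 332)/2 = 991.
Check: 659 · 991 = 653069.

659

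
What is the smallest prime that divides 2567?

17

2567 is odd.
Digit sum 20, not divisible by 3.
Ends in 7: not divisible by 5.
7: 2567 = 7·366 + 5
11: 2567 = 11·233 + 4
13: 2567 = 13·197 + 6
17: 2567 = 17·151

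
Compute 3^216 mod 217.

78

3^1 ≡ 3 (mod 217)
3^2 ≡ 3^2 = 9 ≡ 9 (mod 217)
3^4 ≡ 9^2 = 81 ≡ 81 (mod 217)
3^8 ≡ 81^2 = 6561 ≡ 51 (mod 217)
3^16 ≡ 51^2 = 2601 ≡ 214 (mod 217)
3^32 ≡ 214^2 = 45796 ≡ 9 (mod 217)
3^64 ≡ 9^2 = 81 ≡ 81 (mod 217)
3^128 ≡ 81^2 = 6561 ≡ 51 (mod 217)
216 = 128 + 64 + 16 + 8 in binary powers of 2.
So 3^216 ≡ 51 · 81 · 214 · 51 ≡ 78 (mod 217).
Since 78 ≠ 1, base 3 is a Fermat witness: 217 is composite.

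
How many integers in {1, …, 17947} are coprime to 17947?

17680

Factor: 17947 = 131 · 137.
φ(17947) = (131−1) · (137−1) = 130 · 136 = 17680.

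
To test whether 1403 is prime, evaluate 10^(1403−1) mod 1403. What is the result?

10^1 ≡ 10 (mod 1403)
10^2 ≡ 10^2 = 100 ≡ 100 (mod 1403)
10^4 ≡ 100^2 = 10000 ≡ 179 (mod 1403)
10^8 ≡ 179^2 = 32041 ≡ 1175 (mod 1403)
10^16 ≡ 1175^2 = 1380625 ≡ 73 (mod 1403)
10^32 ≡ 73^2 = 5329 ≡ 1120 (mod 1403)
10^64 ≡ 1120^2 = 1254400 ≡ 118 (mod 1403)
10^128 ≡ 118^2 = 13924 ≡ 1297 (mod 1403)
10^256 ≡ 1297^2 = 1682209 ≡ 12 (mod 1403)
10^512 ≡ 12^2 = 144 ≡ 144 (mod 1403)
10^1024 ≡ 144^2 = 20736 ≡ 1094 (mod 1403)
1402 = 1024 + 256 + 64 + 32 + 16 + 8 + 2 in binary powers of 2.
So 10^1402 ≡ 1094 · 12 · 118 · 1120 · 73 · 1175 · 100 ≡ 1361 (mod 1403).
Since 1361 ≠ 1, base 10 is a Fermat witness: 1403 is composite.

1361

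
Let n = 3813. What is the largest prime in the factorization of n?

41

3813 = 3 · 1271
1271 = 31 · 41
41 is prime.
So 3813 = 3 · 31 · 41; the largest prime factor is 41.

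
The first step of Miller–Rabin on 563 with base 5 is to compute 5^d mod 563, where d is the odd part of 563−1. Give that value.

562

563 − 1 = 562 = 2^1 · 281, so d = 281.
5^1 ≡ 5 (mod 563)
5^2 ≡ 5^2 = 25 ≡ 25 (mod 563)
5^4 ≡ 25^2 = 625 ≡ 62 (mod 563)
5^8 ≡ 62^2 = 3844 ≡ 466 (mod 563)
5^16 ≡ 466^2 = 217156 ≡ 401 (mod 563)
5^32 ≡ 401^2 = 160801 ≡ 346 (mod 563)
5^64 ≡ 346^2 = 119716 ≡ 360 (mod 563)
5^128 ≡ 360^2 = 129600 ≡ 110 (mod 563)
5^256 ≡ 110^2 = 12100 ≡ 277 (mod 563)
281 = 256 + 16 + 8 + 1 in binary powers of 2.
So 5^281 ≡ 277 · 401 · 466 · 5 ≡ 562 (mod 563).
Since 5^d ≡ 562 (mod 563), base 5 does not prove 563 composite.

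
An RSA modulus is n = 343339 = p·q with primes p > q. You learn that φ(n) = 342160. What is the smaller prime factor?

φ(n) = (p−1)(q−1) = n − (p+q) + 1, so p + q = 343339 − 342160 + 1 = 1180.
p and q are the roots of t² − 1180t + 343339 = 0.
Discriminant: 1180² − 4·343339 = 1392400 − 1373356 = 19044; √19044 = 138.
q = (1180 − 138)/2 = 521, p = (1180 + 138)/2 = 659.
Check: 521 · 659 = 343339.

521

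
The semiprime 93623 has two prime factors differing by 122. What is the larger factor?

373

Since p = q + 122, we have 93623 = q(q + 122), so q² + 122q − 93623 = 0.
Discriminant: 122² + 4·93623 = 14884 + 374492 = 389376; √389376 = 624.
q = (−122 + 624)/2 = 251, and p = q + 122 = 373.
Check: 251 · 373 = 93623.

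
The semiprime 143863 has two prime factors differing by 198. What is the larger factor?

491

Since p = q + 198, we have 143863 = q(q + 198), so q² + 198q − 143863 = 0.
Discriminant: 198² + 4·143863 = 39204 + 575452 = 614656; √614656 = 784.
q = (−198 + 784)/2 = 293, and p = q + 198 = 491.
Check: 293 · 491 = 143863.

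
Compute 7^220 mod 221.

217

7^1 ≡ 7 (mod 221)
7^2 ≡ 7^2 = 49 ≡ 49 (mod 221)
7^4 ≡ 49^2 = 2401 ≡ 191 (mod 221)
7^8 ≡ 191^2 = 36481 ≡ 16 (mod 221)
7^16 ≡ 16^2 = 256 ≡ 35 (mod 221)
7^32 ≡ 35^2 = 1225 ≡ 120 (mod 221)
7^64 ≡ 120^2 = 14400 ≡ 35 (mod 221)
7^128 ≡ 35^2 = 1225 ≡ 120 (mod 221)
220 = 128 + 64 + 16 + 8 + 4 in binary powers of 2.
So 7^220 ≡ 120 · 35 · 35 · 16 · 191 ≡ 217 (mod 221).
Since 217 ≠ 1, base 7 is a Fermat witness: 221 is composite.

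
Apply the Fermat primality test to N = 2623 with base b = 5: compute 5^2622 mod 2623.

1301

5^1 ≡ 5 (mod 2623)
5^2 ≡ 5^2 = 25 ≡ 25 (mod 2623)
5^4 ≡ 25^2 = 625 ≡ 625 (mod 2623)
5^8 ≡ 625^2 = 390625 ≡ 2421 (mod 2623)
5^16 ≡ 2421^2 = 5861241 ≡ 1459 (mod 2623)
5^32 ≡ 1459^2 = 2128681 ≡ 1428 (mod 2623)
5^64 ≡ 1428^2 = 2039184 ≡ 1113 (mod 2623)
5^128 ≡ 1113^2 = 1238769 ≡ 713 (mod 2623)
5^256 ≡ 713^2 = 508369 ≡ 2130 (mod 2623)
5^512 ≡ 2130^2 = 4536900 ≡ 1733 (mod 2623)
5^1024 ≡ 1733^2 = 3003289 ≡ 2577 (mod 2623)
5^2048 ≡ 2577^2 = 6640929 ≡ 2116 (mod 2623)
2622 = 2048 + 512 + 32 + 16 + 8 + 4 + 2 in binary powers of 2.
So 5^2622 ≡ 2116 · 1733 · 1428 · 1459 · 2421 · 625 · 25 ≡ 1301 (mod 2623).
Since 1301 ≠ 1, base 5 is a Fermat witness: 2623 is composite.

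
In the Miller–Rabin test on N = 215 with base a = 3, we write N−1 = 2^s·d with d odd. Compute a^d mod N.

215 − 1 = 214 = 2^1 · 107, so d = 107.
3^1 ≡ 3 (mod 215)
3^2 ≡ 3^2 = 9 ≡ 9 (mod 215)
3^4 ≡ 9^2 = 81 ≡ 81 (mod 215)
3^8 ≡ 81^2 = 6561 ≡ 111 (mod 215)
3^16 ≡ 111^2 = 12321 ≡ 66 (mod 215)
3^32 ≡ 66^2 = 4356 ≡ 56 (mod 215)
3^64 ≡ 56^2 = 3136 ≡ 126 (mod 215)
107 = 64 + 32 + 8 + 2 + 1 in binary powers of 2.
So 3^107 ≡ 126 · 56 · 111 · 9 · 3 ≡ 77 (mod 215).
Squaring chain: 77; never reaches −1, so base 3 is a Miller–Rabin witness that 215 is composite.

77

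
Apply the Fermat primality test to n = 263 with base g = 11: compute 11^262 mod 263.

11^1 ≡ 11 (mod 263)
11^2 ≡ 11^2 = 121 ≡ 121 (mod 263)
11^4 ≡ 121^2 = 14641 ≡ 176 (mod 263)
11^8 ≡ 176^2 = 30976 ≡ 205 (mod 263)
11^16 ≡ 205^2 = 42025 ≡ 208 (mod 263)
11^32 ≡ 208^2 = 43264 ≡ 132 (mod 263)
11^64 ≡ 132^2 = 17424 ≡ 66 (mod 263)
11^128 ≡ 66^2 = 4356 ≡ 148 (mod 263)
11^256 ≡ 148^2 = 21904 ≡ 75 (mod 263)
262 = 256 + 4 + 2 in binary powers of 2.
So 11^262 ≡ 75 · 176 · 121 ≡ 1 (mod 263).
Since the result is 1, base 11 gives no evidence that 263 is composite.

1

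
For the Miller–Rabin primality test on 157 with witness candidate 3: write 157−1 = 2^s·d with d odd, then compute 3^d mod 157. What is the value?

157 − 1 = 156 = 2^2 · 39, so d = 39.
3^1 ≡ 3 (mod 157)
3^2 ≡ 3^2 = 9 ≡ 9 (mod 157)
3^4 ≡ 9^2 = 81 ≡ 81 (mod 157)
3^8 ≡ 81^2 = 6561 ≡ 124 (mod 157)
3^16 ≡ 124^2 = 15376 ≡ 147 (mod 157)
3^32 ≡ 147^2 = 21609 ≡ 100 (mod 157)
39 = 32 + 4 + 2 + 1 in binary powers of 2.
So 3^39 ≡ 100 · 81 · 9 · 3 ≡ 156 (mod 157).
Since 3^d ≡ 156 (mod 157), base 3 does not prove 157 composite.

156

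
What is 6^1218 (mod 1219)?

6^1 ≡ 6 (mod 1219)
6^2 ≡ 6^2 = 36 ≡ 36 (mod 1219)
6^4 ≡ 36^2 = 1296 ≡ 77 (mod 1219)
6^8 ≡ 77^2 = 5929 ≡ 1053 (mod 1219)
6^16 ≡ 1053^2 = 1108809 ≡ 738 (mod 1219)
6^32 ≡ 738^2 = 544644 ≡ 970 (mod 1219)
6^64 ≡ 970^2 = 940900 ≡ 1051 (mod 1219)
6^128 ≡ 1051^2 = 1104601 ≡ 187 (mod 1219)
6^256 ≡ 187^2 = 34969 ≡ 837 (mod 1219)
6^512 ≡ 837^2 = 700569 ≡ 863 (mod 1219)
6^1024 ≡ 863^2 = 744769 ≡ 1179 (mod 1219)
1218 = 1024 + 128 + 64 + 2 in binary powers of 2.
So 6^1218 ≡ 1179 · 187 · 1051 · 36 ≡ 731 (mod 1219).
Since 731 ≠ 1, base 6 is a Fermat witness: 1219 is composite.

731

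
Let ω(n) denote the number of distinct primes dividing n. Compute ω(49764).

49764 = 2^2 · 12441
12441 = 3 · 4147
4147 = 11 · 377
377 = 13 · 29
49764 = 2^2 · 3 · 11 · 13 · 29, which has 5 distinct prime factors.

5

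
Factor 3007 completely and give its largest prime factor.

97

3007 = 31 · 97
97 is prime.
So 3007 = 31 · 97; the largest prime factor is 97.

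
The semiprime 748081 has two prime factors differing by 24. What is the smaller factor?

Since p = q + 24, we have 748081 = q(q + 24), so q² + 24q − 748081 = 0.
Discriminant: 24² + 4·748081 = 576 + 2992324 = 2992900; √2992900 = 1730.
q = (−24 + 1730)/2 = 853, and p = q + 24 = 877.
Check: 853 · 877 = 748081.

853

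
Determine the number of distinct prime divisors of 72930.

6

72930 = 2 · 36465
36465 = 3 · 12155
12155 = 5 · 2431
2431 = 11 · 221
221 = 13 · 17
72930 = 2 · 3 · 5 · 11 · 13 · 17, which has 6 distinct prime factors.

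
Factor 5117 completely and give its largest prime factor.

5117 = 7 · 731
731 = 17 · 43
43 is prime.
So 5117 = 7 · 17 · 43; the largest prime factor is 43.

43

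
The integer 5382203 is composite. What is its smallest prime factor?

5382203 is odd.
Digit sum 23, not divisible by 3.
Ends in 3: not divisible by 5.
7: 5382203 = 7·768886 + 1
11: 5382203 = 11·489291 + 2
13: 5382203 = 13·414015 + 8
17: 5382203 = 17·316600 + 3
19: 5382203 = 19·283273 + 16
23: 5382203 = 23·234008 + 19
29: 5382203 = 29·185593 + 6
31: 5382203 = 31·173619 + 14
37: 5382203 = 37·145464 + 35
41: 5382203 = 41·131273 + 10
43: 5382203 = 43·125167 + 22
47: 5382203 = 47·114514 + 45
53: 5382203 = 53·101551

53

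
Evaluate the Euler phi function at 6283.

Factor: 6283 = 61 · 103.
φ(6283) = (61−1) · (103−1) = 60 · 102 = 6120.

6120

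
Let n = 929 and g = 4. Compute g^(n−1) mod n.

4^1 ≡ 4 (mod 929)
4^2 ≡ 4^2 = 16 ≡ 16 (mod 929)
4^4 ≡ 16^2 = 256 ≡ 256 (mod 929)
4^8 ≡ 256^2 = 65536 ≡ 506 (mod 929)
4^16 ≡ 506^2 = 256036 ≡ 561 (mod 929)
4^32 ≡ 561^2 = 314721 ≡ 719 (mod 929)
4^64 ≡ 719^2 = 516961 ≡ 437 (mod 929)
4^128 ≡ 437^2 = 190969 ≡ 524 (mod 929)
4^256 ≡ 524^2 = 274576 ≡ 521 (mod 929)
4^512 ≡ 521^2 = 271441 ≡ 173 (mod 929)
928 = 512 + 256 + 128 + 32 in binary powers of 2.
So 4^928 ≡ 173 · 521 · 524 · 719 ≡ 1 (mod 929).
Since the result is 1, base 4 gives no evidence that 929 is composite.

1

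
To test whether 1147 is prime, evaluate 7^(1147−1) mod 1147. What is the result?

1120

7^1 ≡ 7 (mod 1147)
7^2 ≡ 7^2 = 49 ≡ 49 (mod 1147)
7^4 ≡ 49^2 = 2401 ≡ 107 (mod 1147)
7^8 ≡ 107^2 = 11449 ≡ 1126 (mod 1147)
7^16 ≡ 1126^2 = 1267876 ≡ 441 (mod 1147)
7^32 ≡ 441^2 = 194481 ≡ 638 (mod 1147)
7^64 ≡ 638^2 = 407044 ≡ 1006 (mod 1147)
7^128 ≡ 1006^2 = 1012036 ≡ 382 (mod 1147)
7^256 ≡ 382^2 = 145924 ≡ 255 (mod 1147)
7^512 ≡ 255^2 = 65025 ≡ 793 (mod 1147)
7^1024 ≡ 793^2 = 628849 ≡ 293 (mod 1147)
1146 = 1024 + 64 + 32 + 16 + 8 + 2 in binary powers of 2.
So 7^1146 ≡ 293 · 1006 · 638 · 441 · 1126 · 49 ≡ 1120 (mod 1147).
Since 1120 ≠ 1, base 7 is a Fermat witness: 1147 is composite.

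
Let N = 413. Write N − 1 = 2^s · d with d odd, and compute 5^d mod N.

413 − 1 = 412 = 2^2 · 103, so d = 103.
5^1 ≡ 5 (mod 413)
5^2 ≡ 5^2 = 25 ≡ 25 (mod 413)
5^4 ≡ 25^2 = 625 ≡ 212 (mod 413)
5^8 ≡ 212^2 = 44944 ≡ 340 (mod 413)
5^16 ≡ 340^2 = 115600 ≡ 373 (mod 413)
5^32 ≡ 373^2 = 139129 ≡ 361 (mod 413)
5^64 ≡ 361^2 = 130321 ≡ 226 (mod 413)
103 = 64 + 32 + 4 + 2 + 1 in binary powers of 2.
So 5^103 ≡ 226 · 361 · 212 · 25 · 5 ≡ 19 (mod 413).
Squaring chain: 19 → 361; never reaches −1, so base 5 is a Miller–Rabin witness that 413 is composite.

19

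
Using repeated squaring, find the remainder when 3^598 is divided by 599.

3^1 ≡ 3 (mod 599)
3^2 ≡ 3^2 = 9 ≡ 9 (mod 599)
3^4 ≡ 9^2 = 81 ≡ 81 (mod 599)
3^8 ≡ 81^2 = 6561 ≡ 571 (mod 599)
3^16 ≡ 571^2 = 326041 ≡ 185 (mod 599)
3^32 ≡ 185^2 = 34225 ≡ 82 (mod 599)
3^64 ≡ 82^2 = 6724 ≡ 135 (mod 599)
3^128 ≡ 135^2 = 18225 ≡ 255 (mod 599)
3^256 ≡ 255^2 = 65025 ≡ 333 (mod 599)
3^512 ≡ 333^2 = 110889 ≡ 74 (mod 599)
598 = 512 + 64 + 16 + 4 + 2 in binary powers of 2.
So 3^598 ≡ 74 · 135 · 185 · 81 · 9 ≡ 1 (mod 599).
Since the result is 1, base 3 gives no evidence that 599 is composite.

1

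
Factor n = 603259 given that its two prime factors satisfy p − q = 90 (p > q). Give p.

823

Since p = q + 90, we have 603259 = q(q + 90), so q² + 90q − 603259 = 0.
Discriminant: 90² + 4·603259 = 8100 + 2413036 = 2421136; √2421136 = 1556.
q = (−90 + 1556)/2 = 733, and p = q + 90 = 823.
Check: 733 · 823 = 603259.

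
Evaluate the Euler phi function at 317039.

Factor: 317039 = 43 · 73 · 101.
φ(317039) = (43−1) · (73−1) · (101−1) = 42 · 72 · 100 = 302400.

302400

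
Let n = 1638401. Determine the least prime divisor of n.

41

1638401 is odd.
Digit sum 23, not divisible by 3.
Ends in 1: not divisible by 5.
7: 1638401 = 7·234057 + 2
11: 1638401 = 11·148945 + 6
13: 1638401 = 13·126030 + 11
17: 1638401 = 17·96376 + 9
19: 1638401 = 19·86231 + 12
23: 1638401 = 23·71234 + 19
29: 1638401 = 29·56496 + 17
31: 1638401 = 31·52851 + 20
37: 1638401 = 37·44281 + 4
41: 1638401 = 41·39961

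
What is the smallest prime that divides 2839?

2839 is odd.
Digit sum 22, not divisible by 3.
Ends in 9: not divisible by 5.
7: 2839 = 7·405 + 4
11: 2839 = 11·258 + 1
13: 2839 = 13·218 + 5
17: 2839 = 17·167

17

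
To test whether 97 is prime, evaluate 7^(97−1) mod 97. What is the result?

7^1 ≡ 7 (mod 97)
7^2 ≡ 7^2 = 49 ≡ 49 (mod 97)
7^4 ≡ 49^2 = 2401 ≡ 73 (mod 97)
7^8 ≡ 73^2 = 5329 ≡ 91 (mod 97)
7^16 ≡ 91^2 = 8281 ≡ 36 (mod 97)
7^32 ≡ 36^2 = 1296 ≡ 35 (mod 97)
7^64 ≡ 35^2 = 1225 ≡ 61 (mod 97)
96 = 64 + 32 in binary powers of 2.
So 7^96 ≡ 61 · 35 ≡ 1 (mod 97).
Since the result is 1, base 7 gives no evidence that 97 is composite.

1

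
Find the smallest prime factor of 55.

55 is odd.
Digit sum 10, not divisible by 3.
Ends in 5: divisible by 5.

5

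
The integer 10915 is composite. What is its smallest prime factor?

10915 is odd.
Digit sum 16, not divisible by 3.
Ends in 5: divisible by 5.

5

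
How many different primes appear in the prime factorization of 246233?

246233 = 13^2 · 1457
1457 = 31 · 47
246233 = 13^2 · 31 · 47, which has 3 distinct prime factors.

3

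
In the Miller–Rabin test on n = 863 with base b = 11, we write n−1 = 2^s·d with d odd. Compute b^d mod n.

862

863 − 1 = 862 = 2^1 · 431, so d = 431.
11^1 ≡ 11 (mod 863)
11^2 ≡ 11^2 = 121 ≡ 121 (mod 863)
11^4 ≡ 121^2 = 14641 ≡ 833 (mod 863)
11^8 ≡ 833^2 = 693889 ≡ 37 (mod 863)
11^16 ≡ 37^2 = 1369 ≡ 506 (mod 863)
11^32 ≡ 506^2 = 256036 ≡ 588 (mod 863)
11^64 ≡ 588^2 = 345744 ≡ 544 (mod 863)
11^128 ≡ 544^2 = 295936 ≡ 790 (mod 863)
11^256 ≡ 790^2 = 624100 ≡ 151 (mod 863)
431 = 256 + 128 + 32 + 8 + 4 + 2 + 1 in binary powers of 2.
So 11^431 ≡ 151 · 790 · 588 · 37 · 833 · 121 · 11 ≡ 862 (mod 863).
Since 11^d ≡ 862 (mod 863), base 11 does not prove 863 composite.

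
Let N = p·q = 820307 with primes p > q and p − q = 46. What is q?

883

Since p = q + 46, we have 820307 = q(q + 46), so q² + 46q − 820307 = 0.
Discriminant: 46² + 4·820307 = 2116 + 3281228 = 3283344; √3283344 = 1812.
q = (−46 + 1812)/2 = 883, and p = q + 46 = 929.
Check: 883 · 929 = 820307.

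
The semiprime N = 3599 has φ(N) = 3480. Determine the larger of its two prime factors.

61

φ(n) = (p−1)(q−1) = n − (p+q) + 1, so p + q = 3599 − 3480 + 1 = 120.
p and q are the roots of t² − 120t + 3599 = 0.
Discriminant: 120² − 4·3599 = 14400 − 14396 = 4; √4 = 2.
q = (120 − 2)/2 = 59, p = (120 + 2)/2 = 61.
Check: 59 · 61 = 3599.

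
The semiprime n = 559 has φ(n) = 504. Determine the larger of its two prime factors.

φ(n) = (p−1)(q−1) = n − (p+q) + 1, so p + q = 559 − 504 + 1 = 56.
p and q are the roots of t² − 56t + 559 = 0.
Discriminant: 56² − 4·559 = 3136 − 2236 = 900; √900 = 30.
q = (56 − 30)/2 = 13, p = (56 + 30)/2 = 43.
Check: 13 · 43 = 559.

43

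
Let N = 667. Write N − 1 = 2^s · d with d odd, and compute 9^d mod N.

660

667 − 1 = 666 = 2^1 · 333, so d = 333.
9^1 ≡ 9 (mod 667)
9^2 ≡ 9^2 = 81 ≡ 81 (mod 667)
9^4 ≡ 81^2 = 6561 ≡ 558 (mod 667)
9^8 ≡ 558^2 = 311364 ≡ 542 (mod 667)
9^16 ≡ 542^2 = 293764 ≡ 284 (mod 667)
9^32 ≡ 284^2 = 80656 ≡ 616 (mod 667)
9^64 ≡ 616^2 = 379456 ≡ 600 (mod 667)
9^128 ≡ 600^2 = 360000 ≡ 487 (mod 667)
9^256 ≡ 487^2 = 237169 ≡ 384 (mod 667)
333 = 256 + 64 + 8 + 4 + 1 in binary powers of 2.
So 9^333 ≡ 384 · 600 · 542 · 558 · 9 ≡ 660 (mod 667).
Squaring chain: 660; never reaches −1, so base 9 is a Miller–Rabin witness that 667 is composite.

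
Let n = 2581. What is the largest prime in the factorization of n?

2581 = 29 · 89
89 is prime.
So 2581 = 29 · 89; the largest prime factor is 89.

89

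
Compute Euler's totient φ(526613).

506880

Factor: 526613 = 61 · 89 · 97.
φ(526613) = (61−1) · (89−1) · (97−1) = 60 · 88 · 96 = 506880.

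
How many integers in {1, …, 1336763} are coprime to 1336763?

1296648

Factor: 1336763 = 59 · 139 · 163.
φ(1336763) = (59−1) · (139−1) · (163−1) = 58 · 138 · 162 = 1296648.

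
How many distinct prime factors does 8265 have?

4

8265 = 3 · 2755
2755 = 5 · 551
551 = 19 · 29
8265 = 3 · 5 · 19 · 29, which has 4 distinct prime factors.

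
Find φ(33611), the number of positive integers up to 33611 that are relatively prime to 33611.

30240

Factor: 33611 = 19 · 29 · 61.
φ(33611) = (19−1) · (29−1) · (61−1) = 18 · 28 · 60 = 30240.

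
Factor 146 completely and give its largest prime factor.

73

146 = 2 · 73
73 is prime.
So 146 = 2 · 73; the largest prime factor is 73.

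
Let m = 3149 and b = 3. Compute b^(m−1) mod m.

3^1 ≡ 3 (mod 3149)
3^2 ≡ 3^2 = 9 ≡ 9 (mod 3149)
3^4 ≡ 9^2 = 81 ≡ 81 (mod 3149)
3^8 ≡ 81^2 = 6561 ≡ 263 (mod 3149)
3^16 ≡ 263^2 = 69169 ≡ 3040 (mod 3149)
3^32 ≡ 3040^2 = 9241600 ≡ 2434 (mod 3149)
3^64 ≡ 2434^2 = 5924356 ≡ 1087 (mod 3149)
3^128 ≡ 1087^2 = 1181569 ≡ 694 (mod 3149)
3^256 ≡ 694^2 = 481636 ≡ 2988 (mod 3149)
3^512 ≡ 2988^2 = 8928144 ≡ 729 (mod 3149)
3^1024 ≡ 729^2 = 531441 ≡ 2409 (mod 3149)
3^2048 ≡ 2409^2 = 5803281 ≡ 2823 (mod 3149)
3148 = 2048 + 1024 + 64 + 8 + 4 in binary powers of 2.
So 3^3148 ≡ 2823 · 2409 · 1087 · 263 · 81 ≡ 947 (mod 3149).
Since 947 ≠ 1, base 3 is a Fermat witness: 3149 is composite.

947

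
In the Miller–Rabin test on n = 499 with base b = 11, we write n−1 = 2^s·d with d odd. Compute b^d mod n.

498

499 − 1 = 498 = 2^1 · 249, so d = 249.
11^1 ≡ 11 (mod 499)
11^2 ≡ 11^2 = 121 ≡ 121 (mod 499)
11^4 ≡ 121^2 = 14641 ≡ 170 (mod 499)
11^8 ≡ 170^2 = 28900 ≡ 457 (mod 499)
11^16 ≡ 457^2 = 208849 ≡ 267 (mod 499)
11^32 ≡ 267^2 = 71289 ≡ 431 (mod 499)
11^64 ≡ 431^2 = 185761 ≡ 133 (mod 499)
11^128 ≡ 133^2 = 17689 ≡ 224 (mod 499)
249 = 128 + 64 + 32 + 16 + 8 + 1 in binary powers of 2.
So 11^249 ≡ 224 · 133 · 431 · 267 · 457 · 11 ≡ 498 (mod 499).
Since 11^d ≡ 498 (mod 499), base 11 does not prove 499 composite.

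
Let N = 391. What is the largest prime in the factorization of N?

391 = 17 · 23
23 is prime.
So 391 = 17 · 23; the largest prime factor is 23.

23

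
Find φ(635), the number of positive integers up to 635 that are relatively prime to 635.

Factor: 635 = 5 · 127.
φ(635) = (5−1) · (127−1) = 4 · 126 = 504.

504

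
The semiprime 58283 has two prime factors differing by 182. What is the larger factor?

Since p = q + 182, we have 58283 = q(q + 182), so q² + 182q − 58283 = 0.
Discriminant: 182² + 4·58283 = 33124 + 233132 = 266256; √266256 = 516.
q = (−182 + 516)/2 = 167, and p = q + 182 = 349.
Check: 167 · 349 = 58283.

349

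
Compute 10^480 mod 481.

10^1 ≡ 10 (mod 481)
10^2 ≡ 10^2 = 100 ≡ 100 (mod 481)
10^4 ≡ 100^2 = 10000 ≡ 380 (mod 481)
10^8 ≡ 380^2 = 144400 ≡ 100 (mod 481)
10^16 ≡ 100^2 = 10000 ≡ 380 (mod 481)
10^32 ≡ 380^2 = 144400 ≡ 100 (mod 481)
10^64 ≡ 100^2 = 10000 ≡ 380 (mod 481)
10^128 ≡ 380^2 = 144400 ≡ 100 (mod 481)
10^256 ≡ 100^2 = 10000 ≡ 380 (mod 481)
480 = 256 + 128 + 64 + 32 in binary powers of 2.
So 10^480 ≡ 380 · 100 · 380 · 100 ≡ 1 (mod 481).
Since the result is 1, base 10 gives no evidence that 481 is composite.

1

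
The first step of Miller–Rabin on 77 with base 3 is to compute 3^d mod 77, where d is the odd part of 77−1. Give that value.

77 − 1 = 76 = 2^2 · 19, so d = 19.
3^1 ≡ 3 (mod 77)
3^2 ≡ 3^2 = 9 ≡ 9 (mod 77)
3^4 ≡ 9^2 = 81 ≡ 4 (mod 77)
3^8 ≡ 4^2 = 16 ≡ 16 (mod 77)
3^16 ≡ 16^2 = 256 ≡ 25 (mod 77)
19 = 16 + 2 + 1 in binary powers of 2.
So 3^19 ≡ 25 · 9 · 3 ≡ 59 (mod 77).
Squaring chain: 59 → 16; never reaches −1, so base 3 is a Miller–Rabin witness that 77 is composite.

59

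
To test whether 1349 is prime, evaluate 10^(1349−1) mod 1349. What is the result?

10^1 ≡ 10 (mod 1349)
10^2 ≡ 10^2 = 100 ≡ 100 (mod 1349)
10^4 ≡ 100^2 = 10000 ≡ 557 (mod 1349)
10^8 ≡ 557^2 = 310249 ≡ 1328 (mod 1349)
10^16 ≡ 1328^2 = 1763584 ≡ 441 (mod 1349)
10^32 ≡ 441^2 = 194481 ≡ 225 (mod 1349)
10^64 ≡ 225^2 = 50625 ≡ 712 (mod 1349)
10^128 ≡ 712^2 = 506944 ≡ 1069 (mod 1349)
10^256 ≡ 1069^2 = 1142761 ≡ 158 (mod 1349)
10^512 ≡ 158^2 = 24964 ≡ 682 (mod 1349)
10^1024 ≡ 682^2 = 465124 ≡ 1068 (mod 1349)
1348 = 1024 + 256 + 64 + 4 in binary powers of 2.
So 10^1348 ≡ 1068 · 158 · 712 · 557 ≡ 80 (mod 1349).
Since 80 ≠ 1, base 10 is a Fermat witness: 1349 is composite.

80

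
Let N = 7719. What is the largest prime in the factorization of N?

83

7719 = 3 · 2573
2573 = 31 · 83
83 is prime.
So 7719 = 3 · 31 · 83; the largest prime factor is 83.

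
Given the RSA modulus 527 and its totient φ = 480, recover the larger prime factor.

φ(n) = (p−1)(q−1) = n − (p+q) + 1, so p + q = 527 − 480 + 1 = 48.
p and q are the roots of t² − 48t + 527 = 0.
Discriminant: 48² − 4·527 = 2304 − 2108 = 196; √196 = 14.
q = (48 − 14)/2 = 17, p = (48 + 14)/2 = 31.
Check: 17 · 31 = 527.

31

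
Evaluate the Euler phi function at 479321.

Factor: 479321 = 43 · 71 · 157.
φ(479321) = (43−1) · (71−1) · (157−1) = 42 · 70 · 156 = 458640.

458640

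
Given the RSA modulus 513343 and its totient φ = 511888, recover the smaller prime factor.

599

φ(n) = (p−1)(q−1) = n − (p+q) + 1, so p + q = 513343 − 511888 + 1 = 1456.
p and q are the roots of t² − 1456t + 513343 = 0.
Discriminant: 1456² − 4·513343 = 2119936 − 2053372 = 66564; √66564 = 258.
q = (1456 − 258)/2 = 599, p = (1456 + 258)/2 = 857.
Check: 599 · 857 = 513343.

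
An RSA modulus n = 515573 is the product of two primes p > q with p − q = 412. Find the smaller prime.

Since p = q + 412, we have 515573 = q(q + 412), so q² + 412q − 515573 = 0.
Discriminant: 412² + 4·515573 = 169744 + 2062292 = 2232036; √2232036 = 1494.
q = (−412 + 1494)/2 = 541, and p = q + 412 = 953.
Check: 541 · 953 = 515573.

541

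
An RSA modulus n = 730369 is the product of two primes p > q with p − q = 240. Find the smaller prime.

Since p = q + 240, we have 730369 = q(q + 240), so q² + 240q − 730369 = 0.
Discriminant: 240² + 4·730369 = 57600 + 2921476 = 2979076; √2979076 = 1726.
q = (−240 + 1726)/2 = 743, and p = q + 240 = 983.
Check: 743 · 983 = 730369.

743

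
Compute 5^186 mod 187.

60

5^1 ≡ 5 (mod 187)
5^2 ≡ 5^2 = 25 ≡ 25 (mod 187)
5^4 ≡ 25^2 = 625 ≡ 64 (mod 187)
5^8 ≡ 64^2 = 4096 ≡ 169 (mod 187)
5^16 ≡ 169^2 = 28561 ≡ 137 (mod 187)
5^32 ≡ 137^2 = 18769 ≡ 69 (mod 187)
5^64 ≡ 69^2 = 4761 ≡ 86 (mod 187)
5^128 ≡ 86^2 = 7396 ≡ 103 (mod 187)
186 = 128 + 32 + 16 + 8 + 2 in binary powers of 2.
So 5^186 ≡ 103 · 69 · 137 · 169 · 25 ≡ 60 (mod 187).
Since 60 ≠ 1, base 5 is a Fermat witness: 187 is composite.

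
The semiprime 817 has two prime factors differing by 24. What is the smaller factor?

19

Since p = q + 24, we have 817 = q(q + 24), so q² + 24q − 817 = 0.
Discriminant: 24² + 4·817 = 576 + 3268 = 3844; √3844 = 62.
q = (−24 + 62)/2 = 19, and p = q + 24 = 43.
Check: 19 · 43 = 817.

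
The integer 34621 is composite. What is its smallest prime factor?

89

34621 is odd.
Digit sum 16, not divisible by 3.
Ends in 1: not divisible by 5.
7: 34621 = 7·4945 + 6
11: 34621 = 11·3147 + 4
13: 34621 = 13·2663 + 2
17: 34621 = 17·2036 + 9
19: 34621 = 19·1822 + 3
23: 34621 = 23·1505 + 6
29: 34621 = 29·1193 + 24
31: 34621 = 31·1116 + 25
37: 34621 = 37·935 + 26
41: 34621 = 41·844 + 17
43: 34621 = 43·805 + 6
47: 34621 = 47·736 + 29
53: 34621 = 53·653 + 12
59: 34621 = 59·586 + 47
61: 34621 = 61·567 + 34
67: 34621 = 67·516 + 49
71: 34621 = 71·487 + 44
73: 34621 = 73·474 + 19
79: 34621 = 79·438 + 19
83: 34621 = 83·417 + 10
89: 34621 = 89·389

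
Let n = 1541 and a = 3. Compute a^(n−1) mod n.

1

3^1 ≡ 3 (mod 1541)
3^2 ≡ 3^2 = 9 ≡ 9 (mod 1541)
3^4 ≡ 9^2 = 81 ≡ 81 (mod 1541)
3^8 ≡ 81^2 = 6561 ≡ 397 (mod 1541)
3^16 ≡ 397^2 = 157609 ≡ 427 (mod 1541)
3^32 ≡ 427^2 = 182329 ≡ 491 (mod 1541)
3^64 ≡ 491^2 = 241081 ≡ 685 (mod 1541)
3^128 ≡ 685^2 = 469225 ≡ 761 (mod 1541)
3^256 ≡ 761^2 = 579121 ≡ 1246 (mod 1541)
3^512 ≡ 1246^2 = 1552516 ≡ 729 (mod 1541)
3^1024 ≡ 729^2 = 531441 ≡ 1337 (mod 1541)
1540 = 1024 + 512 + 4 in binary powers of 2.
So 3^1540 ≡ 1337 · 729 · 81 ≡ 1 (mod 1541).
Since the result is 1, base 3 gives no evidence that 1541 is composite.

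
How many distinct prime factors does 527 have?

527 = 17 · 31
527 = 17 · 31, which has 2 distinct prime factors.

2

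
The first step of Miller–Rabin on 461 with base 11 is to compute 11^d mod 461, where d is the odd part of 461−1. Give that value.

48

461 − 1 = 460 = 2^2 · 115, so d = 115.
11^1 ≡ 11 (mod 461)
11^2 ≡ 11^2 = 121 ≡ 121 (mod 461)
11^4 ≡ 121^2 = 14641 ≡ 350 (mod 461)
11^8 ≡ 350^2 = 122500 ≡ 335 (mod 461)
11^16 ≡ 335^2 = 112225 ≡ 202 (mod 461)
11^32 ≡ 202^2 = 40804 ≡ 236 (mod 461)
11^64 ≡ 236^2 = 55696 ≡ 376 (mod 461)
115 = 64 + 32 + 16 + 2 + 1 in binary powers of 2.
So 11^115 ≡ 376 · 236 · 202 · 121 · 11 ≡ 48 (mod 461).
Squaring chain: 48 → 460; reaches −1, so base 11 does not prove 461 composite.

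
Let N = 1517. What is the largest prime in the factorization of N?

41

1517 = 37 · 41
41 is prime.
So 1517 = 37 · 41; the largest prime factor is 41.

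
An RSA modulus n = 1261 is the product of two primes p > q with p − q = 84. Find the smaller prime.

13

Since p = q + 84, we have 1261 = q(q + 84), so q² + 84q − 1261 = 0.
Discriminant: 84² + 4·1261 = 7056 + 5044 = 12100; √12100 = 110.
q = (−84 + 110)/2 = 13, and p = q + 84 = 97.
Check: 13 · 97 = 1261.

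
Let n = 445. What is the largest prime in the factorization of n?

445 = 5 · 89
89 is prime.
So 445 = 5 · 89; the largest prime factor is 89.

89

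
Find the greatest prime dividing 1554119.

1554119 = 7 · 222017
222017 = 53 · 4189
4189 = 59 · 71
71 is prime.
So 1554119 = 7 · 53 · 59 · 71; the largest prime factor is 71.

71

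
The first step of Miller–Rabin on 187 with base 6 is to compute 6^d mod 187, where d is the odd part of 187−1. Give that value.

95

187 − 1 = 186 = 2^1 · 93, so d = 93.
6^1 ≡ 6 (mod 187)
6^2 ≡ 6^2 = 36 ≡ 36 (mod 187)
6^4 ≡ 36^2 = 1296 ≡ 174 (mod 187)
6^8 ≡ 174^2 = 30276 ≡ 169 (mod 187)
6^16 ≡ 169^2 = 28561 ≡ 137 (mod 187)
6^32 ≡ 137^2 = 18769 ≡ 69 (mod 187)
6^64 ≡ 69^2 = 4761 ≡ 86 (mod 187)
93 = 64 + 16 + 8 + 4 + 1 in binary powers of 2.
So 6^93 ≡ 86 · 137 · 169 · 174 · 6 ≡ 95 (mod 187).
Squaring chain: 95; never reaches −1, so base 6 is a Miller–Rabin witness that 187 is composite.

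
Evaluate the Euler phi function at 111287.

Factor: 111287 = 11 · 67 · 151.
φ(111287) = (11−1) · (67−1) · (151−1) = 10 · 66 · 150 = 99000.

99000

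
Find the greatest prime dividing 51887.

51887 = 11 · 4717
4717 = 53 · 89
89 is prime.
So 51887 = 11 · 53 · 89; the largest prime factor is 89.

89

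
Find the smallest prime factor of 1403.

23

1403 is odd.
Digit sum 8, not divisible by 3.
Ends in 3: not divisible by 5.
7: 1403 = 7·200 + 3
11: 1403 = 11·127 + 6
13: 1403 = 13·107 + 12
17: 1403 = 17·82 + 9
19: 1403 = 19·73 + 16
23: 1403 = 23·61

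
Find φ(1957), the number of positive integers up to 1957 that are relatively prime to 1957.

Factor: 1957 = 19 · 103.
φ(1957) = (19−1) · (103−1) = 18 · 102 = 1836.

1836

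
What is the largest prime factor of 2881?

67

2881 = 43 · 67
67 is prime.
So 2881 = 43 · 67; the largest prime factor is 67.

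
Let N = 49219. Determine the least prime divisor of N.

49219 is odd.
Digit sum 25, not divisible by 3.
Ends in 9: not divisible by 5.
7: 49219 = 7·7031 + 2
11: 49219 = 11·4474 + 5
13: 49219 = 13·3786 + 1
17: 49219 = 17·2895 + 4
19: 49219 = 19·2590 + 9
23: 49219 = 23·2139 + 22
29: 49219 = 29·1697 + 6
31: 49219 = 31·1587 + 22
37: 49219 = 37·1330 + 9
41: 49219 = 41·1200 + 19
43: 49219 = 43·1144 + 27
47: 49219 = 47·1047 + 10
53: 49219 = 53·928 + 35
59: 49219 = 59·834 + 13
61: 49219 = 61·806 + 53
67: 49219 = 67·734 + 41
71: 49219 = 71·693 + 16
73: 49219 = 73·674 + 17
79: 49219 = 79·623 + 2
83: 49219 = 83·593

83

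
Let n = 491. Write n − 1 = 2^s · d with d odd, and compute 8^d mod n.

490

491 − 1 = 490 = 2^1 · 245, so d = 245.
8^1 ≡ 8 (mod 491)
8^2 ≡ 8^2 = 64 ≡ 64 (mod 491)
8^4 ≡ 64^2 = 4096 ≡ 168 (mod 491)
8^8 ≡ 168^2 = 28224 ≡ 237 (mod 491)
8^16 ≡ 237^2 = 56169 ≡ 195 (mod 491)
8^32 ≡ 195^2 = 38025 ≡ 218 (mod 491)
8^64 ≡ 218^2 = 47524 ≡ 388 (mod 491)
8^128 ≡ 388^2 = 150544 ≡ 298 (mod 491)
245 = 128 + 64 + 32 + 16 + 4 + 1 in binary powers of 2.
So 8^245 ≡ 298 · 388 · 218 · 195 · 168 · 8 ≡ 490 (mod 491).
Since 8^d ≡ 490 (mod 491), base 8 does not prove 491 composite.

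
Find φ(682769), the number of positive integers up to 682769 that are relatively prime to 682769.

655776

Factor: 682769 = 47 · 73 · 199.
φ(682769) = (47−1) · (73−1) · (199−1) = 46 · 72 · 198 = 655776.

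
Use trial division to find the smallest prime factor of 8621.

8621 is odd.
Digit sum 17, not divisible by 3.
Ends in 1: not divisible by 5.
7: 8621 = 7·1231 + 4
11: 8621 = 11·783 + 8
13: 8621 = 13·663 + 2
17: 8621 = 17·507 + 2
19: 8621 = 19·453 + 14
23: 8621 = 23·374 + 19
29: 8621 = 29·297 + 8
31: 8621 = 31·278 + 3
37: 8621 = 37·233

37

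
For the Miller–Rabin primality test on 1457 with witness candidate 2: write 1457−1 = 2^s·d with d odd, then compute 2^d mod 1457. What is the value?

870

1457 − 1 = 1456 = 2^4 · 91, so d = 91.
2^1 ≡ 2 (mod 1457)
2^2 ≡ 2^2 = 4 ≡ 4 (mod 1457)
2^4 ≡ 4^2 = 16 ≡ 16 (mod 1457)
2^8 ≡ 16^2 = 256 ≡ 256 (mod 1457)
2^16 ≡ 256^2 = 65536 ≡ 1428 (mod 1457)
2^32 ≡ 1428^2 = 2039184 ≡ 841 (mod 1457)
2^64 ≡ 841^2 = 707281 ≡ 636 (mod 1457)
91 = 64 + 16 + 8 + 2 + 1 in binary powers of 2.
So 2^91 ≡ 636 · 1428 · 256 · 4 · 2 ≡ 870 (mod 1457).
Squaring chain: 870 → 717 → 1225 → 1372; never reaches −1, so base 2 is a Miller–Rabin witness that 1457 is composite.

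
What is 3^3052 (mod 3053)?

3^1 ≡ 3 (mod 3053)
3^2 ≡ 3^2 = 9 ≡ 9 (mod 3053)
3^4 ≡ 9^2 = 81 ≡ 81 (mod 3053)
3^8 ≡ 81^2 = 6561 ≡ 455 (mod 3053)
3^16 ≡ 455^2 = 207025 ≡ 2474 (mod 3053)
3^32 ≡ 2474^2 = 6120676 ≡ 2464 (mod 3053)
3^64 ≡ 2464^2 = 6071296 ≡ 1932 (mod 3053)
3^128 ≡ 1932^2 = 3732624 ≡ 1858 (mod 3053)
3^256 ≡ 1858^2 = 3452164 ≡ 2274 (mod 3053)
3^512 ≡ 2274^2 = 5171076 ≡ 2347 (mod 3053)
3^1024 ≡ 2347^2 = 5508409 ≡ 797 (mod 3053)
3^2048 ≡ 797^2 = 635209 ≡ 185 (mod 3053)
3052 = 2048 + 512 + 256 + 128 + 64 + 32 + 8 + 4 in binary powers of 2.
So 3^3052 ≡ 185 · 2347 · 2274 · 1858 · 1932 · 2464 · 455 · 81 ≡ 909 (mod 3053).
Since 909 ≠ 1, base 3 is a Fermat witness: 3053 is composite.

909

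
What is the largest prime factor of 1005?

67

1005 = 3 · 335
335 = 5 · 67
67 is prime.
So 1005 = 3 · 5 · 67; the largest prime factor is 67.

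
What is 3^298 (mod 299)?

3^1 ≡ 3 (mod 299)
3^2 ≡ 3^2 = 9 ≡ 9 (mod 299)
3^4 ≡ 9^2 = 81 ≡ 81 (mod 299)
3^8 ≡ 81^2 = 6561 ≡ 282 (mod 299)
3^16 ≡ 282^2 = 79524 ≡ 289 (mod 299)
3^32 ≡ 289^2 = 83521 ≡ 100 (mod 299)
3^64 ≡ 100^2 = 10000 ≡ 133 (mod 299)
3^128 ≡ 133^2 = 17689 ≡ 48 (mod 299)
3^256 ≡ 48^2 = 2304 ≡ 211 (mod 299)
298 = 256 + 32 + 8 + 2 in binary powers of 2.
So 3^298 ≡ 211 · 100 · 282 · 9 ≡ 3 (mod 299).
Since 3 ≠ 1, base 3 is a Fermat witness: 299 is composite.

3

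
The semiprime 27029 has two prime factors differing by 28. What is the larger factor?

179

Since p = q + 28, we have 27029 = q(q + 28), so q² + 28q − 27029 = 0.
Discriminant: 28² + 4·27029 = 784 + 108116 = 108900; √108900 = 330.
q = (−28 + 330)/2 = 151, and p = q + 28 = 179.
Check: 151 · 179 = 27029.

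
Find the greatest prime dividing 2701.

73

2701 = 37 · 73
73 is prime.
So 2701 = 37 · 73; the largest prime factor is 73.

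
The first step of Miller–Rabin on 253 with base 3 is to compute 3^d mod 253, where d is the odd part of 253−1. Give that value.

236

253 − 1 = 252 = 2^2 · 63, so d = 63.
3^1 ≡ 3 (mod 253)
3^2 ≡ 3^2 = 9 ≡ 9 (mod 253)
3^4 ≡ 9^2 = 81 ≡ 81 (mod 253)
3^8 ≡ 81^2 = 6561 ≡ 236 (mod 253)
3^16 ≡ 236^2 = 55696 ≡ 36 (mod 253)
3^32 ≡ 36^2 = 1296 ≡ 31 (mod 253)
63 = 32 + 16 + 8 + 4 + 2 + 1 in binary powers of 2.
So 3^63 ≡ 31 · 36 · 236 · 81 · 9 · 3 ≡ 236 (mod 253).
Squaring chain: 236 → 36; never reaches −1, so base 3 is a Miller–Rabin witness that 253 is composite.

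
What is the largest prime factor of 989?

43

989 = 23 · 43
43 is prime.
So 989 = 23 · 43; the largest prime factor is 43.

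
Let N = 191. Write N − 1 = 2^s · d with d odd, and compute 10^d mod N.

191 − 1 = 190 = 2^1 · 95, so d = 95.
10^1 ≡ 10 (mod 191)
10^2 ≡ 10^2 = 100 ≡ 100 (mod 191)
10^4 ≡ 100^2 = 10000 ≡ 68 (mod 191)
10^8 ≡ 68^2 = 4624 ≡ 40 (mod 191)
10^16 ≡ 40^2 = 1600 ≡ 72 (mod 191)
10^32 ≡ 72^2 = 5184 ≡ 27 (mod 191)
10^64 ≡ 27^2 = 729 ≡ 156 (mod 191)
95 = 64 + 16 + 8 + 4 + 2 + 1 in binary powers of 2.
So 10^95 ≡ 156 · 72 · 40 · 68 · 100 · 10 ≡ 1 (mod 191).
Since 10^d ≡ 1 (mod 191), base 10 does not prove 191 composite.

1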